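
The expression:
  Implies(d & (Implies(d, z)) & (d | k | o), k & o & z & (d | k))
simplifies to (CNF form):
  (k | ~d | ~z) & (o | ~d | ~z)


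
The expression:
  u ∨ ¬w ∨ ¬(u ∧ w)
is always true.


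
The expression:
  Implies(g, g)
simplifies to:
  True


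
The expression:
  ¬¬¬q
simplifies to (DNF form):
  ¬q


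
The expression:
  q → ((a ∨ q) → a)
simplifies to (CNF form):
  a ∨ ¬q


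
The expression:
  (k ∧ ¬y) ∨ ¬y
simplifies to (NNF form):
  ¬y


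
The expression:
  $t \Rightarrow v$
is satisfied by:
  {v: True, t: False}
  {t: False, v: False}
  {t: True, v: True}


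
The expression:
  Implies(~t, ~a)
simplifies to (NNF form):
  t | ~a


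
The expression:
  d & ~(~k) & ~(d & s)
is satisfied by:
  {d: True, k: True, s: False}


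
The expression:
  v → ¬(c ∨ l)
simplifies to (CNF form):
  (¬c ∨ ¬v) ∧ (¬l ∨ ¬v)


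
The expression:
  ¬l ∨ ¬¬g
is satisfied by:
  {g: True, l: False}
  {l: False, g: False}
  {l: True, g: True}


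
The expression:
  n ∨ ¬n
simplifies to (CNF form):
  True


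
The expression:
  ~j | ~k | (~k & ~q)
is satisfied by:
  {k: False, j: False}
  {j: True, k: False}
  {k: True, j: False}


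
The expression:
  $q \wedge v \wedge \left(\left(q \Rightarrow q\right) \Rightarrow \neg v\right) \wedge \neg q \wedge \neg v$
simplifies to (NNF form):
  $\text{False}$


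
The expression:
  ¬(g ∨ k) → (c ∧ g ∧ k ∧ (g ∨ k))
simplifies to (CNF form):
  g ∨ k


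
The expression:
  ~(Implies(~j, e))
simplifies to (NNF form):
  ~e & ~j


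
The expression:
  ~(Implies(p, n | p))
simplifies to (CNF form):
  False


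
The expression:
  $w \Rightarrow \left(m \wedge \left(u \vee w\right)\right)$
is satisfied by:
  {m: True, w: False}
  {w: False, m: False}
  {w: True, m: True}


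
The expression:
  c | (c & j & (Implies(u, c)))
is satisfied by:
  {c: True}


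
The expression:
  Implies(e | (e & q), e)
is always true.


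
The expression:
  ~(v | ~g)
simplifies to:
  g & ~v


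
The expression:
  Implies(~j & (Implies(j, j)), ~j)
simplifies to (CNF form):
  True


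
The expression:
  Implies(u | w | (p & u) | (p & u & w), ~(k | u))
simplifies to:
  ~u & (~k | ~w)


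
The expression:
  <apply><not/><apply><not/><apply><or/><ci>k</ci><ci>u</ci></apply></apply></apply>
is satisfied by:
  {k: True, u: True}
  {k: True, u: False}
  {u: True, k: False}


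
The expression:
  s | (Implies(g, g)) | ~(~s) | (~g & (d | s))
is always true.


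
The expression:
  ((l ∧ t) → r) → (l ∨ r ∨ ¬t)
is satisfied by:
  {l: True, r: True, t: False}
  {l: True, t: False, r: False}
  {r: True, t: False, l: False}
  {r: False, t: False, l: False}
  {l: True, r: True, t: True}
  {l: True, t: True, r: False}
  {r: True, t: True, l: False}


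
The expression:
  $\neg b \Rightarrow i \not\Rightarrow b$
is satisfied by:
  {i: True, b: True}
  {i: True, b: False}
  {b: True, i: False}


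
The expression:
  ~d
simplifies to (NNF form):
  ~d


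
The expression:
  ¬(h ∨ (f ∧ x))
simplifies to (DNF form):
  (¬f ∧ ¬h) ∨ (¬h ∧ ¬x)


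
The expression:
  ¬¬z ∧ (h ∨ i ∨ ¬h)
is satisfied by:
  {z: True}


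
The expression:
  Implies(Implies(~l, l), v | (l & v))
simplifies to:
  v | ~l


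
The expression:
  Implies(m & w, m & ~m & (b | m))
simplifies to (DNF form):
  ~m | ~w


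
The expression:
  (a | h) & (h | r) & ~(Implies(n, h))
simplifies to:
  a & n & r & ~h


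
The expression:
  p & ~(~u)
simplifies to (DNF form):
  p & u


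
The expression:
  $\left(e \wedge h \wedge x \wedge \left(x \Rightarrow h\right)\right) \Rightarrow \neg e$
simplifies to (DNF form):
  $\neg e \vee \neg h \vee \neg x$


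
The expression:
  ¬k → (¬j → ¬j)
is always true.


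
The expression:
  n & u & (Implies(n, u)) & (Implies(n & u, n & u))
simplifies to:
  n & u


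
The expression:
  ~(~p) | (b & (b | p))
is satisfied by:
  {b: True, p: True}
  {b: True, p: False}
  {p: True, b: False}


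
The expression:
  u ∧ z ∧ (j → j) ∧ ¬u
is never true.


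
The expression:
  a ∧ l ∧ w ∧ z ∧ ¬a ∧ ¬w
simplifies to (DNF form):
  False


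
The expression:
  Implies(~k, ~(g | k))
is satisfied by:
  {k: True, g: False}
  {g: False, k: False}
  {g: True, k: True}


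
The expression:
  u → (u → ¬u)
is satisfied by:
  {u: False}


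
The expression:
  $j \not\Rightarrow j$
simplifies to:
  $\text{False}$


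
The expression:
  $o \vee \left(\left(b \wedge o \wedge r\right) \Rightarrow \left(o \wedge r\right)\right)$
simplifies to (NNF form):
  $\text{True}$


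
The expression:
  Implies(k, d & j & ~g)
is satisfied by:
  {d: True, j: True, g: False, k: False}
  {d: True, j: False, g: False, k: False}
  {j: True, d: False, g: False, k: False}
  {d: False, j: False, g: False, k: False}
  {d: True, g: True, j: True, k: False}
  {d: True, g: True, j: False, k: False}
  {g: True, j: True, d: False, k: False}
  {g: True, d: False, j: False, k: False}
  {d: True, k: True, g: False, j: True}


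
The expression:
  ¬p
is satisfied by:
  {p: False}


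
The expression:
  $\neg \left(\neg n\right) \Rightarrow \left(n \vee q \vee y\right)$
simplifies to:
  $\text{True}$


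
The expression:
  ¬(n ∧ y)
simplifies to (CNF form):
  ¬n ∨ ¬y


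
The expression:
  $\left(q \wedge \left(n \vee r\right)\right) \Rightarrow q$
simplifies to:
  $\text{True}$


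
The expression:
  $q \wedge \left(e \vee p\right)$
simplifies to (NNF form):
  $q \wedge \left(e \vee p\right)$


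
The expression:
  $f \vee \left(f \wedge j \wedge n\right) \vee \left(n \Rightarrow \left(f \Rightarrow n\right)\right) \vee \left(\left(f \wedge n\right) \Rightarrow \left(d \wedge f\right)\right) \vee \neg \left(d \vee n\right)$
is always true.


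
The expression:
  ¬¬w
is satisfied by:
  {w: True}


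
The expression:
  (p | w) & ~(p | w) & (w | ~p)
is never true.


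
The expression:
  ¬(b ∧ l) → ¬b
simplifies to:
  l ∨ ¬b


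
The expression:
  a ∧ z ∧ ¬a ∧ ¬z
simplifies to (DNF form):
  False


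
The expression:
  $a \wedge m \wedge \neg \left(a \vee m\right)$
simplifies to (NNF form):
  $\text{False}$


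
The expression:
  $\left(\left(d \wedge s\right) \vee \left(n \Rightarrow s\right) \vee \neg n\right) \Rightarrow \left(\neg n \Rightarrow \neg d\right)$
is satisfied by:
  {n: True, d: False}
  {d: False, n: False}
  {d: True, n: True}


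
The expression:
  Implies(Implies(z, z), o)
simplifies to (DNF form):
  o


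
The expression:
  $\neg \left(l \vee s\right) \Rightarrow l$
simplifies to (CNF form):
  $l \vee s$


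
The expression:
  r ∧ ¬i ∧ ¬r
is never true.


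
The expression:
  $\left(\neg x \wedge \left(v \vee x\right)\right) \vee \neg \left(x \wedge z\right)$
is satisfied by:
  {z: False, x: False}
  {x: True, z: False}
  {z: True, x: False}


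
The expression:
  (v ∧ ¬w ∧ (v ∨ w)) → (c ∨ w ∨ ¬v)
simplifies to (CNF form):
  c ∨ w ∨ ¬v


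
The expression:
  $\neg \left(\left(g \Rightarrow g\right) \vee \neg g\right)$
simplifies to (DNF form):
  $\text{False}$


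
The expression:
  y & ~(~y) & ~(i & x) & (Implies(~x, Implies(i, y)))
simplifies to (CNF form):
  y & (~i | ~x)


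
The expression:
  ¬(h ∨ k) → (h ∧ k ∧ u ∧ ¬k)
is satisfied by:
  {k: True, h: True}
  {k: True, h: False}
  {h: True, k: False}


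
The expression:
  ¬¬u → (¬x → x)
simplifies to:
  x ∨ ¬u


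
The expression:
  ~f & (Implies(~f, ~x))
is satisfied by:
  {x: False, f: False}


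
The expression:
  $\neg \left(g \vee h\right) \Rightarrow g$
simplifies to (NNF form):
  $g \vee h$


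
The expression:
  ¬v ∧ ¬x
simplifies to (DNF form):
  ¬v ∧ ¬x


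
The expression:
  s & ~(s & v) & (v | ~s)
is never true.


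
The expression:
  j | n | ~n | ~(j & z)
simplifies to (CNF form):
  True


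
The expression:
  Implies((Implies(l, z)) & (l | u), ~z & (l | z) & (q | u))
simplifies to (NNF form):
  (l & ~z) | (~l & ~u)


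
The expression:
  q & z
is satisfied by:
  {z: True, q: True}


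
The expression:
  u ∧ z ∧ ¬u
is never true.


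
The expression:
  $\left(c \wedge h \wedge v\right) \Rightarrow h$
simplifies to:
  $\text{True}$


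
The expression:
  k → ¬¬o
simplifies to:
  o ∨ ¬k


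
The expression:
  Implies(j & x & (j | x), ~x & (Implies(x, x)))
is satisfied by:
  {x: False, j: False}
  {j: True, x: False}
  {x: True, j: False}


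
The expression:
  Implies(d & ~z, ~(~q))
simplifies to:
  q | z | ~d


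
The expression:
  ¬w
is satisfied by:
  {w: False}


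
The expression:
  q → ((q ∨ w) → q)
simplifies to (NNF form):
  True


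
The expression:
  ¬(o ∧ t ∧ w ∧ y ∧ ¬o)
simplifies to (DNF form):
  True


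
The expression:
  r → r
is always true.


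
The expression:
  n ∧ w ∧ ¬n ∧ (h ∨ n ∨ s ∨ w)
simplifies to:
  False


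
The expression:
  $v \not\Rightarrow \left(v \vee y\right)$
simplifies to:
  $\text{False}$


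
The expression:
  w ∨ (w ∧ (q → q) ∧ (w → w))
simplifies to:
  w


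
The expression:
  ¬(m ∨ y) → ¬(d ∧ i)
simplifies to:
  m ∨ y ∨ ¬d ∨ ¬i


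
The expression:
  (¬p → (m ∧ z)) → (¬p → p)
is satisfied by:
  {p: True, m: False, z: False}
  {m: False, z: False, p: False}
  {p: True, z: True, m: False}
  {z: True, m: False, p: False}
  {p: True, m: True, z: False}
  {m: True, p: False, z: False}
  {p: True, z: True, m: True}


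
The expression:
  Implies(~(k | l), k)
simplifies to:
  k | l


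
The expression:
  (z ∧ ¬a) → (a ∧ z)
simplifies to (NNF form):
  a ∨ ¬z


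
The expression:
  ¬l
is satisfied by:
  {l: False}


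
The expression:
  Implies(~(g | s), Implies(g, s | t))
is always true.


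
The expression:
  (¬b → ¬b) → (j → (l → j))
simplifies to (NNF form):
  True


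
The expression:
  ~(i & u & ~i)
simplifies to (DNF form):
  True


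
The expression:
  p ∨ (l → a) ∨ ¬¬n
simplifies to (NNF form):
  a ∨ n ∨ p ∨ ¬l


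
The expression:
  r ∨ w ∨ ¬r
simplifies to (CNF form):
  True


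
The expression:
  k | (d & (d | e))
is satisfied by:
  {d: True, k: True}
  {d: True, k: False}
  {k: True, d: False}


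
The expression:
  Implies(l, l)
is always true.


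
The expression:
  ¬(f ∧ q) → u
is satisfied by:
  {u: True, f: True, q: True}
  {u: True, f: True, q: False}
  {u: True, q: True, f: False}
  {u: True, q: False, f: False}
  {f: True, q: True, u: False}


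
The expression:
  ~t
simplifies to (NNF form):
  ~t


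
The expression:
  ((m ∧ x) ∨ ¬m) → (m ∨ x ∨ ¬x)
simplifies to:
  True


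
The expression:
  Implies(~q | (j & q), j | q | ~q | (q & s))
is always true.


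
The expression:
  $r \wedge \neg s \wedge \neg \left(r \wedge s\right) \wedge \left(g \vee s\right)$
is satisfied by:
  {r: True, g: True, s: False}


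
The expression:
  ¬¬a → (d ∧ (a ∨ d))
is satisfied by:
  {d: True, a: False}
  {a: False, d: False}
  {a: True, d: True}


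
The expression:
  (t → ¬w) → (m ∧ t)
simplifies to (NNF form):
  t ∧ (m ∨ w)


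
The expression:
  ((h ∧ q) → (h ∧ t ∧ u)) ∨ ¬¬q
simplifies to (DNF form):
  True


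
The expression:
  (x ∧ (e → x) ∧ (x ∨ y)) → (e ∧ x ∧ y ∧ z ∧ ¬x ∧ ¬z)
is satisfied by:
  {x: False}


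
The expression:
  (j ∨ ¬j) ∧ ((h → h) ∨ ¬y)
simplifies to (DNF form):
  True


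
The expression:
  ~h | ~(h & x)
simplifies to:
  ~h | ~x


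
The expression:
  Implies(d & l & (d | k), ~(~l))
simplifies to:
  True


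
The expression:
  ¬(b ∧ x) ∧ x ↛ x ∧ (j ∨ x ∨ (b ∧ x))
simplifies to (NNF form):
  False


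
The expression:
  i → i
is always true.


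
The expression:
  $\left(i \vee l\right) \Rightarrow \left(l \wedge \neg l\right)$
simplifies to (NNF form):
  $\neg i \wedge \neg l$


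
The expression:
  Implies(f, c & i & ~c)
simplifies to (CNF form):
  ~f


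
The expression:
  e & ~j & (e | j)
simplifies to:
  e & ~j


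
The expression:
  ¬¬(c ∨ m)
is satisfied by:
  {c: True, m: True}
  {c: True, m: False}
  {m: True, c: False}


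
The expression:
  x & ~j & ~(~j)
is never true.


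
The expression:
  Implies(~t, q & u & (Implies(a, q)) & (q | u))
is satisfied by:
  {t: True, u: True, q: True}
  {t: True, u: True, q: False}
  {t: True, q: True, u: False}
  {t: True, q: False, u: False}
  {u: True, q: True, t: False}


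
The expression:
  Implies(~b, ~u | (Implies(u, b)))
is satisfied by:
  {b: True, u: False}
  {u: False, b: False}
  {u: True, b: True}


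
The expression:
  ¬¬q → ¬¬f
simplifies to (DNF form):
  f ∨ ¬q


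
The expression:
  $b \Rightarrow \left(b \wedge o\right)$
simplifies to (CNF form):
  $o \vee \neg b$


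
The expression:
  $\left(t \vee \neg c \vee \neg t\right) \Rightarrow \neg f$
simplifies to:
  $\neg f$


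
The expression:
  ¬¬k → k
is always true.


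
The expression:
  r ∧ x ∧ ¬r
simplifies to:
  False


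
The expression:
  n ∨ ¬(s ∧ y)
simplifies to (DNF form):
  n ∨ ¬s ∨ ¬y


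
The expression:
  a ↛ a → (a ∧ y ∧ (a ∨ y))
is always true.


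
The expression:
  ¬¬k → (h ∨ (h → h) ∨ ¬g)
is always true.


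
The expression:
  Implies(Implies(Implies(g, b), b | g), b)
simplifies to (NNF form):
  b | ~g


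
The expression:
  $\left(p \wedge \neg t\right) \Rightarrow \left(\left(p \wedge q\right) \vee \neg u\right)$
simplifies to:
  $q \vee t \vee \neg p \vee \neg u$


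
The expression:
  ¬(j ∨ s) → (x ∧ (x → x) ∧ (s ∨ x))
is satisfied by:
  {x: True, s: True, j: True}
  {x: True, s: True, j: False}
  {x: True, j: True, s: False}
  {x: True, j: False, s: False}
  {s: True, j: True, x: False}
  {s: True, j: False, x: False}
  {j: True, s: False, x: False}


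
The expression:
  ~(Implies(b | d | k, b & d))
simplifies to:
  (b & ~d) | (d & ~b) | (k & ~b)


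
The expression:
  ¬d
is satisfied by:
  {d: False}


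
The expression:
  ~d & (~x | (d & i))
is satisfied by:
  {x: False, d: False}


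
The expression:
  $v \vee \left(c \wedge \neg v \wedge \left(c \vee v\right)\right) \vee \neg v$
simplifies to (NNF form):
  $\text{True}$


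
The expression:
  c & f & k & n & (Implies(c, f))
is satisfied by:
  {n: True, c: True, f: True, k: True}


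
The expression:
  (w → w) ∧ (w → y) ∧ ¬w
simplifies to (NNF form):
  ¬w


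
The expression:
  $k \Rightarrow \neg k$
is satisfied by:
  {k: False}


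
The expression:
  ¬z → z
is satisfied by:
  {z: True}


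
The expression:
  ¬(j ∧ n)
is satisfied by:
  {n: False, j: False}
  {j: True, n: False}
  {n: True, j: False}


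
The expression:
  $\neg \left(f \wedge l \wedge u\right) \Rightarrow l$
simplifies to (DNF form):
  $l$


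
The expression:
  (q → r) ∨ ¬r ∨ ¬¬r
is always true.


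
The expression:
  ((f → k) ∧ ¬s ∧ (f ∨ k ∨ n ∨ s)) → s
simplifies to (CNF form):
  (s ∨ ¬k) ∧ (f ∨ s ∨ ¬k) ∧ (f ∨ s ∨ ¬n) ∧ (s ∨ ¬k ∨ ¬n)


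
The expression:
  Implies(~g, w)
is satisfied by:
  {g: True, w: True}
  {g: True, w: False}
  {w: True, g: False}


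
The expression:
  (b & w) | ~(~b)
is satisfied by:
  {b: True}


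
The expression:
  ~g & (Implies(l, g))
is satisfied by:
  {g: False, l: False}


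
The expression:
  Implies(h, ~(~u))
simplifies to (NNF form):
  u | ~h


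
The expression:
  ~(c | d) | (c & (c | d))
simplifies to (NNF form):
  c | ~d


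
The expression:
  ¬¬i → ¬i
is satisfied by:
  {i: False}


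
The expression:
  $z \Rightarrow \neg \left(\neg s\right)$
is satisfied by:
  {s: True, z: False}
  {z: False, s: False}
  {z: True, s: True}


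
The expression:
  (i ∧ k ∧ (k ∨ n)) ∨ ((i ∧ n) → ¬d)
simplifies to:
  k ∨ ¬d ∨ ¬i ∨ ¬n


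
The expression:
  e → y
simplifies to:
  y ∨ ¬e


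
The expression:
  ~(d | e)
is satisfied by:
  {d: False, e: False}


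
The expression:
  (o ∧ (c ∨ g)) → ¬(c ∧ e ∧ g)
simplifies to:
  ¬c ∨ ¬e ∨ ¬g ∨ ¬o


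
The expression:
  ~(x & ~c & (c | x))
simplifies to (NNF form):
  c | ~x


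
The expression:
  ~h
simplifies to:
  ~h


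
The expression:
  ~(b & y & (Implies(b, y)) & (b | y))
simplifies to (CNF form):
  ~b | ~y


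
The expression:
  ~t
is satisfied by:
  {t: False}


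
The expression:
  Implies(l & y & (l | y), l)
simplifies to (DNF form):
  True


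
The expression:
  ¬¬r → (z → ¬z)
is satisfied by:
  {z: False, r: False}
  {r: True, z: False}
  {z: True, r: False}


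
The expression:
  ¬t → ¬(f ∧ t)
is always true.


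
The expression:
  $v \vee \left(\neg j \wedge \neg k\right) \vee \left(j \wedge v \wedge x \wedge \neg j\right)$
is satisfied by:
  {v: True, j: False, k: False}
  {v: True, k: True, j: False}
  {v: True, j: True, k: False}
  {v: True, k: True, j: True}
  {k: False, j: False, v: False}


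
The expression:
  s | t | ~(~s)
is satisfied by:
  {t: True, s: True}
  {t: True, s: False}
  {s: True, t: False}


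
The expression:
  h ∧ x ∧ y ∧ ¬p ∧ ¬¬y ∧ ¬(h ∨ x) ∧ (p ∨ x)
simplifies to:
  False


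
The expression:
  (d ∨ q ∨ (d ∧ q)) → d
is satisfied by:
  {d: True, q: False}
  {q: False, d: False}
  {q: True, d: True}


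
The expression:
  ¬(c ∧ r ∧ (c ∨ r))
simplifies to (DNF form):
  ¬c ∨ ¬r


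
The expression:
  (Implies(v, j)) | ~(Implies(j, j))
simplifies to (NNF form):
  j | ~v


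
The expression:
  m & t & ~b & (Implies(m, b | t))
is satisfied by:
  {t: True, m: True, b: False}


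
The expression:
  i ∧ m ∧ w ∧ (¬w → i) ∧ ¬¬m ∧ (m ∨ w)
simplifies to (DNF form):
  i ∧ m ∧ w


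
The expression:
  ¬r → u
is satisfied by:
  {r: True, u: True}
  {r: True, u: False}
  {u: True, r: False}


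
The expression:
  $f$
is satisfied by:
  {f: True}


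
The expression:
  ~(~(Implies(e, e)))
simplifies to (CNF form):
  True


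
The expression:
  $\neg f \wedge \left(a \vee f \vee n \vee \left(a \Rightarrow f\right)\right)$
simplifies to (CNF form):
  $\neg f$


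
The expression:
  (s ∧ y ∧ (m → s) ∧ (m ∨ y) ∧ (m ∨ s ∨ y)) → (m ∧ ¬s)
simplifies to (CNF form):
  ¬s ∨ ¬y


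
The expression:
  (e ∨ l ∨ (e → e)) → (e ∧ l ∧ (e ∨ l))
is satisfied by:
  {e: True, l: True}


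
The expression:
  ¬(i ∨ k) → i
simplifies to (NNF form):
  i ∨ k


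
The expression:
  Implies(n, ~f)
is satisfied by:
  {n: False, f: False}
  {f: True, n: False}
  {n: True, f: False}


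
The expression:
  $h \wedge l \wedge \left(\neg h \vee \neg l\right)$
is never true.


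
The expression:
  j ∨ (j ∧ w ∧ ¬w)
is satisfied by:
  {j: True}


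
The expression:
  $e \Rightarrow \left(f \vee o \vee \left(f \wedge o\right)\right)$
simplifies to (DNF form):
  $f \vee o \vee \neg e$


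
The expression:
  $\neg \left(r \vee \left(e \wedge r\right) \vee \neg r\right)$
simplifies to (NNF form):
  $\text{False}$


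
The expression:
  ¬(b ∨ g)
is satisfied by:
  {g: False, b: False}


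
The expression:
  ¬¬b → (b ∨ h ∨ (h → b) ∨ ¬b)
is always true.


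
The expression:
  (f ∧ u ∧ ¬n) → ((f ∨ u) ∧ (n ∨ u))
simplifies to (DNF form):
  True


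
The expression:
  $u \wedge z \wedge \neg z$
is never true.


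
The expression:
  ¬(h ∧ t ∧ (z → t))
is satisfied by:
  {h: False, t: False}
  {t: True, h: False}
  {h: True, t: False}


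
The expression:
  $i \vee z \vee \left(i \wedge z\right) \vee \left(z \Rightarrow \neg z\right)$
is always true.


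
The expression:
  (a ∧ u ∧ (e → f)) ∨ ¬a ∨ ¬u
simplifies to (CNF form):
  f ∨ ¬a ∨ ¬e ∨ ¬u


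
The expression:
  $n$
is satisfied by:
  {n: True}


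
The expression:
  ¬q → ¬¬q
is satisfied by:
  {q: True}


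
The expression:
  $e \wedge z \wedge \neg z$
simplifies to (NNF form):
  $\text{False}$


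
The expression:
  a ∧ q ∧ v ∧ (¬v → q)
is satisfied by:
  {a: True, q: True, v: True}


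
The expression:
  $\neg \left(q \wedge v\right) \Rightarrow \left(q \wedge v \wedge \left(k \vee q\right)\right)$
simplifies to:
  $q \wedge v$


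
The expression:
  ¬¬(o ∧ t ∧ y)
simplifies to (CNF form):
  o ∧ t ∧ y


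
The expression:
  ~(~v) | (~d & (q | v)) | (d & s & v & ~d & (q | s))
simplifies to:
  v | (q & ~d)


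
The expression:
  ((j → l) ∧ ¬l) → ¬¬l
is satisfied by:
  {l: True, j: True}
  {l: True, j: False}
  {j: True, l: False}


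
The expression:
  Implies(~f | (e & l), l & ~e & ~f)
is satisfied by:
  {f: True, e: False, l: False}
  {l: True, f: True, e: False}
  {l: True, e: False, f: False}
  {f: True, e: True, l: False}


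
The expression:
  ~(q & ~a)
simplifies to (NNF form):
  a | ~q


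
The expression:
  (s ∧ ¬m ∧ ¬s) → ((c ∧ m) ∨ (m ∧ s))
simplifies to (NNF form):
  True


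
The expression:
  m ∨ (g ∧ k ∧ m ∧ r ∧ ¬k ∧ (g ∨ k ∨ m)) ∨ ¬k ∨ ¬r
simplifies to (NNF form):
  m ∨ ¬k ∨ ¬r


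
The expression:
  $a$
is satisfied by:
  {a: True}


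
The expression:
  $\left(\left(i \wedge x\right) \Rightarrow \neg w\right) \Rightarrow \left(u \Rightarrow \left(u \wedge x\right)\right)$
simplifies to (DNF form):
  $x \vee \neg u$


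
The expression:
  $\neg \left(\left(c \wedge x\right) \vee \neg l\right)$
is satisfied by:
  {l: True, c: False, x: False}
  {x: True, l: True, c: False}
  {c: True, l: True, x: False}


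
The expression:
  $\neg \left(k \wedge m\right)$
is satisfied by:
  {k: False, m: False}
  {m: True, k: False}
  {k: True, m: False}


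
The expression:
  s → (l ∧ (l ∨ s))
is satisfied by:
  {l: True, s: False}
  {s: False, l: False}
  {s: True, l: True}


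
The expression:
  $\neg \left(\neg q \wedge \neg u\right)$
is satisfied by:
  {q: True, u: True}
  {q: True, u: False}
  {u: True, q: False}


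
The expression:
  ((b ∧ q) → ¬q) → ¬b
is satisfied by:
  {q: True, b: False}
  {b: False, q: False}
  {b: True, q: True}


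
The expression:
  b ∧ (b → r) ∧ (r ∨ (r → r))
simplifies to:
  b ∧ r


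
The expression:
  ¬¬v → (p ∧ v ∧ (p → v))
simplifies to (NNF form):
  p ∨ ¬v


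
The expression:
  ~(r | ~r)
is never true.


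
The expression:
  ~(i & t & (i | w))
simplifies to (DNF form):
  ~i | ~t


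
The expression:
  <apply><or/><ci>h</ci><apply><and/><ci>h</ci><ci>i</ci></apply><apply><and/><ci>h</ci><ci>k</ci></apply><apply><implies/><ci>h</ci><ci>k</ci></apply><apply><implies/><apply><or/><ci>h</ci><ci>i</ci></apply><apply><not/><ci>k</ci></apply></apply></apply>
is always true.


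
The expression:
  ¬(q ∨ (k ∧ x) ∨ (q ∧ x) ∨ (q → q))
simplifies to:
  False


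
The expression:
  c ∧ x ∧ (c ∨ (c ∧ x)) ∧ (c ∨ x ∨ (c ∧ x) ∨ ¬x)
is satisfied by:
  {c: True, x: True}


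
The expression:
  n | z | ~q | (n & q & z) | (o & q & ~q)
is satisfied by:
  {n: True, z: True, q: False}
  {n: True, q: False, z: False}
  {z: True, q: False, n: False}
  {z: False, q: False, n: False}
  {n: True, z: True, q: True}
  {n: True, q: True, z: False}
  {z: True, q: True, n: False}


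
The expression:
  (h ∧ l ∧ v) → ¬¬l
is always true.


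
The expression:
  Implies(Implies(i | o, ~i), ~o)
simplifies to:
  i | ~o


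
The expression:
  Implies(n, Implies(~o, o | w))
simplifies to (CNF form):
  o | w | ~n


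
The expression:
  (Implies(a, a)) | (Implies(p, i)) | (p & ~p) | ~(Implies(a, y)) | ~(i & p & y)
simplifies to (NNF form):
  True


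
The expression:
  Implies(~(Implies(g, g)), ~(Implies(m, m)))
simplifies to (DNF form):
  True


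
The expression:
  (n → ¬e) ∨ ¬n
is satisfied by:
  {e: False, n: False}
  {n: True, e: False}
  {e: True, n: False}


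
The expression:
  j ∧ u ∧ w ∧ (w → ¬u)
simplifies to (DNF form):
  False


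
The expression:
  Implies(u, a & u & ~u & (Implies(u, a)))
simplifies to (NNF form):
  ~u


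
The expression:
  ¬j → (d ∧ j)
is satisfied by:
  {j: True}


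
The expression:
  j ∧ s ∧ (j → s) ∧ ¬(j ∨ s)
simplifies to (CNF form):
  False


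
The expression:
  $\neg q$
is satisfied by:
  {q: False}


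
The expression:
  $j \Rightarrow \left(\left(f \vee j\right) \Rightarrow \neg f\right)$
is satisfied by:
  {j: False, f: False}
  {f: True, j: False}
  {j: True, f: False}


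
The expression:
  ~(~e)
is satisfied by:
  {e: True}


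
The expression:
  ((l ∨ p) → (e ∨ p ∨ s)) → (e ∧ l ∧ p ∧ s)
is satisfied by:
  {l: True, s: False, p: False, e: False}
  {p: True, e: True, s: True, l: True}


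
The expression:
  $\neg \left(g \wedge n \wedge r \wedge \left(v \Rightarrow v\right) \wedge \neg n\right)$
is always true.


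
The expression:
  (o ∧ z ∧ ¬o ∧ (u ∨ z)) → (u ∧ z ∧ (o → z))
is always true.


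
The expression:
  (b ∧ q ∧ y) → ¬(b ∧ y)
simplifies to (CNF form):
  ¬b ∨ ¬q ∨ ¬y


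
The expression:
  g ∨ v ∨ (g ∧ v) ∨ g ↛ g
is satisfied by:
  {v: True, g: True}
  {v: True, g: False}
  {g: True, v: False}


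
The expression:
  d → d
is always true.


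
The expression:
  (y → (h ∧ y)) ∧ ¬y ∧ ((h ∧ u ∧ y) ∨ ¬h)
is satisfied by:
  {y: False, h: False}


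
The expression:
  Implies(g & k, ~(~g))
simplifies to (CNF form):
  True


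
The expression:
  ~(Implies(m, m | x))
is never true.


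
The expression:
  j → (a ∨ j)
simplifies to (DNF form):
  True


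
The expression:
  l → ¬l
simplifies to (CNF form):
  ¬l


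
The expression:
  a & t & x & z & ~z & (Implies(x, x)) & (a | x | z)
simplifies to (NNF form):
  False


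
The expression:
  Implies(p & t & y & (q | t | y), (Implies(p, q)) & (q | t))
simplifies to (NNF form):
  q | ~p | ~t | ~y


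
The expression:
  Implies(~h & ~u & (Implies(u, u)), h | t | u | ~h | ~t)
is always true.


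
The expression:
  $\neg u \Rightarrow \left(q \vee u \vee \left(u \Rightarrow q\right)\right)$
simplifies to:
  $\text{True}$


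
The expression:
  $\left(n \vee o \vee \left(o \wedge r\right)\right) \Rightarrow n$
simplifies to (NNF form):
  $n \vee \neg o$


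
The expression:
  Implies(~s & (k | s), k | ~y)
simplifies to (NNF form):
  True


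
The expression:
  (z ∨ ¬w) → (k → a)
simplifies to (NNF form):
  a ∨ (w ∧ ¬z) ∨ ¬k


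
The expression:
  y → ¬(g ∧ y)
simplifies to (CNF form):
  ¬g ∨ ¬y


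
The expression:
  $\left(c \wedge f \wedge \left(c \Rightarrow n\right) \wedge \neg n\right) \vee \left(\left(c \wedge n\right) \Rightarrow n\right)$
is always true.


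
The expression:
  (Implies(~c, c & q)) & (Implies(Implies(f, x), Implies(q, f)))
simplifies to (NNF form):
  c & (f | ~q)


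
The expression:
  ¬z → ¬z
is always true.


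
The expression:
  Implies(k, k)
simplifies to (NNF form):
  True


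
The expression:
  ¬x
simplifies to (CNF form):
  ¬x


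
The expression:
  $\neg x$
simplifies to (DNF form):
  $\neg x$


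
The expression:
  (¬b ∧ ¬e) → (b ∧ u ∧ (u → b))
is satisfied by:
  {b: True, e: True}
  {b: True, e: False}
  {e: True, b: False}


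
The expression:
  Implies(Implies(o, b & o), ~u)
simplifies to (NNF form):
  ~u | (o & ~b)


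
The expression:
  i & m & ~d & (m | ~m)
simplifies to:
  i & m & ~d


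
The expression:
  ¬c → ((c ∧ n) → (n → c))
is always true.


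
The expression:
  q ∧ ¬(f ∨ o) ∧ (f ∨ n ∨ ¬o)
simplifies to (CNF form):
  q ∧ ¬f ∧ ¬o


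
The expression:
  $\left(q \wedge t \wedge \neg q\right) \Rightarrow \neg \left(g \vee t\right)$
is always true.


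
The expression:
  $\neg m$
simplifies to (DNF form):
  $\neg m$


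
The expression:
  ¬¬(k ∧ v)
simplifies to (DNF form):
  k ∧ v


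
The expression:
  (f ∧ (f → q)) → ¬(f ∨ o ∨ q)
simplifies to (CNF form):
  ¬f ∨ ¬q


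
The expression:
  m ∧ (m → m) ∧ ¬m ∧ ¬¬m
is never true.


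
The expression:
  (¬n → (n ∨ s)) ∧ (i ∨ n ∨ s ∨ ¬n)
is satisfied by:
  {n: True, s: True}
  {n: True, s: False}
  {s: True, n: False}


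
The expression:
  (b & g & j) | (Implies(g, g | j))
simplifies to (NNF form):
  True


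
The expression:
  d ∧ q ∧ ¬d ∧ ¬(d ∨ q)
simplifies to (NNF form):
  False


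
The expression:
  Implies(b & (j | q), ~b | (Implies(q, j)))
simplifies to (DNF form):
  j | ~b | ~q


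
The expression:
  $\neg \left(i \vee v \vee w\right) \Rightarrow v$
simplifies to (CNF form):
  $i \vee v \vee w$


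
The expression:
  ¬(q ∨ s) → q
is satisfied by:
  {q: True, s: True}
  {q: True, s: False}
  {s: True, q: False}


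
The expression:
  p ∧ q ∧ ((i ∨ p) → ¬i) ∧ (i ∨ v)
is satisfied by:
  {p: True, q: True, v: True, i: False}


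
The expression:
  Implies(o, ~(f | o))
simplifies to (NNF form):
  ~o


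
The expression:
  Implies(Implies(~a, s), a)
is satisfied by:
  {a: True, s: False}
  {s: False, a: False}
  {s: True, a: True}


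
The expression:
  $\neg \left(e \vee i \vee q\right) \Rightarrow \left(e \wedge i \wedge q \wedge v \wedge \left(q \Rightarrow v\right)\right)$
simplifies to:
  $e \vee i \vee q$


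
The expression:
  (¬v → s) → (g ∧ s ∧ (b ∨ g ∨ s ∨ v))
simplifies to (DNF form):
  (g ∧ s) ∨ (¬s ∧ ¬v)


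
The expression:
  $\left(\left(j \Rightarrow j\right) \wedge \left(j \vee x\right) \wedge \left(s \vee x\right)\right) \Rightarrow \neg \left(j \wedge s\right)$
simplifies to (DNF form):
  $\neg j \vee \neg s$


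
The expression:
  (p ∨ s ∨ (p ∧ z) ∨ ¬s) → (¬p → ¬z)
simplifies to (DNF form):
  p ∨ ¬z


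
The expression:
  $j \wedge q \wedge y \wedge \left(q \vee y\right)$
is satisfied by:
  {j: True, y: True, q: True}


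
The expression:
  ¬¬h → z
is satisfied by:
  {z: True, h: False}
  {h: False, z: False}
  {h: True, z: True}


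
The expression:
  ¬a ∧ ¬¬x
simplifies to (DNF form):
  x ∧ ¬a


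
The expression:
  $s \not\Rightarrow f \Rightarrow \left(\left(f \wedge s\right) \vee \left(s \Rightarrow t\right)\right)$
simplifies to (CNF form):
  $f \vee t \vee \neg s$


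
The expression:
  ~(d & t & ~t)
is always true.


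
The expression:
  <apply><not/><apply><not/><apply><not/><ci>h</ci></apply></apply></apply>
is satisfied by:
  {h: False}


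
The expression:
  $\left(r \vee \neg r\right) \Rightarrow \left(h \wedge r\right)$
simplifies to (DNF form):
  $h \wedge r$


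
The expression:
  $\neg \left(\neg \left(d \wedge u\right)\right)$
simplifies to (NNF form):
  $d \wedge u$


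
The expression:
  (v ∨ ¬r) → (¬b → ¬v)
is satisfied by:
  {b: True, v: False}
  {v: False, b: False}
  {v: True, b: True}


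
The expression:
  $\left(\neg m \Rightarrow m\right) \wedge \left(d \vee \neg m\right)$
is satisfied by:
  {m: True, d: True}


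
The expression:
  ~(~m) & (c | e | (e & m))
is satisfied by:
  {m: True, c: True, e: True}
  {m: True, c: True, e: False}
  {m: True, e: True, c: False}


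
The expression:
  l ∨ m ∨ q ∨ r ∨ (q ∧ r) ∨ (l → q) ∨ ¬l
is always true.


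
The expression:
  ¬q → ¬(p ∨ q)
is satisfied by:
  {q: True, p: False}
  {p: False, q: False}
  {p: True, q: True}


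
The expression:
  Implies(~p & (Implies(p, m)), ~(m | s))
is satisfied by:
  {p: True, s: False, m: False}
  {p: True, m: True, s: False}
  {p: True, s: True, m: False}
  {p: True, m: True, s: True}
  {m: False, s: False, p: False}


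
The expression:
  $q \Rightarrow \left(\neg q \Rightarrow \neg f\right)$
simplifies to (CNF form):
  $\text{True}$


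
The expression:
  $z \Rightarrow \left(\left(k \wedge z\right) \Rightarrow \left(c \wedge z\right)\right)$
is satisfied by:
  {c: True, k: False, z: False}
  {k: False, z: False, c: False}
  {c: True, z: True, k: False}
  {z: True, k: False, c: False}
  {c: True, k: True, z: False}
  {k: True, c: False, z: False}
  {c: True, z: True, k: True}


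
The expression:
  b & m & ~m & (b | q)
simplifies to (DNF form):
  False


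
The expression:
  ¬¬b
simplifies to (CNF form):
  b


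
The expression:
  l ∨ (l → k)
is always true.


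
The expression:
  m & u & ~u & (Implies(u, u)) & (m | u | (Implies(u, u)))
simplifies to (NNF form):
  False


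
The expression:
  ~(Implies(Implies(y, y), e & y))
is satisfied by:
  {e: False, y: False}
  {y: True, e: False}
  {e: True, y: False}


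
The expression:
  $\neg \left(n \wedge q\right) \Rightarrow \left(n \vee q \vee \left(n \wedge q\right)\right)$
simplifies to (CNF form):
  $n \vee q$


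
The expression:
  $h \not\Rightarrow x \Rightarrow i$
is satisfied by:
  {i: True, x: True, h: False}
  {i: True, h: False, x: False}
  {x: True, h: False, i: False}
  {x: False, h: False, i: False}
  {i: True, x: True, h: True}
  {i: True, h: True, x: False}
  {x: True, h: True, i: False}


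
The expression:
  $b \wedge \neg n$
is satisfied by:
  {b: True, n: False}


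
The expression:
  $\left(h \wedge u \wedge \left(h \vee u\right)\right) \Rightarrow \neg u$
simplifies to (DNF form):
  $\neg h \vee \neg u$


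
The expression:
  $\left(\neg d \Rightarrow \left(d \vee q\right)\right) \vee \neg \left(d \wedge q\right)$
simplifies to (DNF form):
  $\text{True}$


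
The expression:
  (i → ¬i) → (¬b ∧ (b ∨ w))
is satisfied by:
  {i: True, w: True, b: False}
  {i: True, b: False, w: False}
  {i: True, w: True, b: True}
  {i: True, b: True, w: False}
  {w: True, b: False, i: False}


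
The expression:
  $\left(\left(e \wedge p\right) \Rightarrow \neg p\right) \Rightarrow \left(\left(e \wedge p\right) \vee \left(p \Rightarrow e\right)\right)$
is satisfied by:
  {e: True, p: False}
  {p: False, e: False}
  {p: True, e: True}


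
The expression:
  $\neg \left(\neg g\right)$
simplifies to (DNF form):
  $g$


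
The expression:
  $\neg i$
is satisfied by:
  {i: False}


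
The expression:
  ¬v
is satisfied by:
  {v: False}


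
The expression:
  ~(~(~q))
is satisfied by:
  {q: False}


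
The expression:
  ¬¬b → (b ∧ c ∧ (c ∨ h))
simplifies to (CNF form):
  c ∨ ¬b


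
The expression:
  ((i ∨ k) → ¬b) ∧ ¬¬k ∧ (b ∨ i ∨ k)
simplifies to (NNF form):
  k ∧ ¬b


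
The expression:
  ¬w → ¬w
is always true.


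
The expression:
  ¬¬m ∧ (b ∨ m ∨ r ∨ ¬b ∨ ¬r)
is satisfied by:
  {m: True}


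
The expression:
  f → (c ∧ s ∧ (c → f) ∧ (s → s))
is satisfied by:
  {c: True, s: True, f: False}
  {c: True, s: False, f: False}
  {s: True, c: False, f: False}
  {c: False, s: False, f: False}
  {f: True, c: True, s: True}


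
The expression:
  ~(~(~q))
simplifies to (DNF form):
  ~q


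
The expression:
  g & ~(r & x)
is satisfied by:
  {g: True, x: False, r: False}
  {r: True, g: True, x: False}
  {x: True, g: True, r: False}


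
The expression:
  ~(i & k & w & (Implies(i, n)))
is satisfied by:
  {w: False, k: False, n: False, i: False}
  {i: True, w: False, k: False, n: False}
  {n: True, w: False, k: False, i: False}
  {i: True, n: True, w: False, k: False}
  {k: True, i: False, w: False, n: False}
  {i: True, k: True, w: False, n: False}
  {n: True, k: True, i: False, w: False}
  {i: True, n: True, k: True, w: False}
  {w: True, n: False, k: False, i: False}
  {i: True, w: True, n: False, k: False}
  {n: True, w: True, i: False, k: False}
  {i: True, n: True, w: True, k: False}
  {k: True, w: True, n: False, i: False}
  {i: True, k: True, w: True, n: False}
  {n: True, k: True, w: True, i: False}


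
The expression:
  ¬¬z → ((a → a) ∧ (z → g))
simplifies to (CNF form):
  g ∨ ¬z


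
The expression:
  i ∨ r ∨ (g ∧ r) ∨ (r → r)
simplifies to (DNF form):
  True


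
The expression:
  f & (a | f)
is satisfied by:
  {f: True}


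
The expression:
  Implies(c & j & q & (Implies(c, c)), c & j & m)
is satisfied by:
  {m: True, c: False, q: False, j: False}
  {j: False, c: False, m: False, q: False}
  {j: True, m: True, c: False, q: False}
  {j: True, c: False, m: False, q: False}
  {q: True, m: True, j: False, c: False}
  {q: True, j: False, c: False, m: False}
  {q: True, j: True, m: True, c: False}
  {q: True, j: True, c: False, m: False}
  {m: True, c: True, q: False, j: False}
  {c: True, q: False, m: False, j: False}
  {j: True, c: True, m: True, q: False}
  {j: True, c: True, q: False, m: False}
  {m: True, c: True, q: True, j: False}
  {c: True, q: True, j: False, m: False}
  {j: True, c: True, q: True, m: True}


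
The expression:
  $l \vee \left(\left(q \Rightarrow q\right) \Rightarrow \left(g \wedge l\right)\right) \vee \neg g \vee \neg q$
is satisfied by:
  {l: True, g: False, q: False}
  {g: False, q: False, l: False}
  {q: True, l: True, g: False}
  {q: True, g: False, l: False}
  {l: True, g: True, q: False}
  {g: True, l: False, q: False}
  {q: True, g: True, l: True}


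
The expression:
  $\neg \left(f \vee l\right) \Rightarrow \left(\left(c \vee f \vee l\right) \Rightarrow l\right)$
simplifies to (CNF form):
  $f \vee l \vee \neg c$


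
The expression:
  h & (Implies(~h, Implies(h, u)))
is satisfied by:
  {h: True}


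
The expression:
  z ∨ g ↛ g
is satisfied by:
  {z: True}


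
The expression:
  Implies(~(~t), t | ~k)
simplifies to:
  True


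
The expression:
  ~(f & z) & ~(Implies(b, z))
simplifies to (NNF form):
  b & ~z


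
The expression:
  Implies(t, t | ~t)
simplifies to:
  True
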